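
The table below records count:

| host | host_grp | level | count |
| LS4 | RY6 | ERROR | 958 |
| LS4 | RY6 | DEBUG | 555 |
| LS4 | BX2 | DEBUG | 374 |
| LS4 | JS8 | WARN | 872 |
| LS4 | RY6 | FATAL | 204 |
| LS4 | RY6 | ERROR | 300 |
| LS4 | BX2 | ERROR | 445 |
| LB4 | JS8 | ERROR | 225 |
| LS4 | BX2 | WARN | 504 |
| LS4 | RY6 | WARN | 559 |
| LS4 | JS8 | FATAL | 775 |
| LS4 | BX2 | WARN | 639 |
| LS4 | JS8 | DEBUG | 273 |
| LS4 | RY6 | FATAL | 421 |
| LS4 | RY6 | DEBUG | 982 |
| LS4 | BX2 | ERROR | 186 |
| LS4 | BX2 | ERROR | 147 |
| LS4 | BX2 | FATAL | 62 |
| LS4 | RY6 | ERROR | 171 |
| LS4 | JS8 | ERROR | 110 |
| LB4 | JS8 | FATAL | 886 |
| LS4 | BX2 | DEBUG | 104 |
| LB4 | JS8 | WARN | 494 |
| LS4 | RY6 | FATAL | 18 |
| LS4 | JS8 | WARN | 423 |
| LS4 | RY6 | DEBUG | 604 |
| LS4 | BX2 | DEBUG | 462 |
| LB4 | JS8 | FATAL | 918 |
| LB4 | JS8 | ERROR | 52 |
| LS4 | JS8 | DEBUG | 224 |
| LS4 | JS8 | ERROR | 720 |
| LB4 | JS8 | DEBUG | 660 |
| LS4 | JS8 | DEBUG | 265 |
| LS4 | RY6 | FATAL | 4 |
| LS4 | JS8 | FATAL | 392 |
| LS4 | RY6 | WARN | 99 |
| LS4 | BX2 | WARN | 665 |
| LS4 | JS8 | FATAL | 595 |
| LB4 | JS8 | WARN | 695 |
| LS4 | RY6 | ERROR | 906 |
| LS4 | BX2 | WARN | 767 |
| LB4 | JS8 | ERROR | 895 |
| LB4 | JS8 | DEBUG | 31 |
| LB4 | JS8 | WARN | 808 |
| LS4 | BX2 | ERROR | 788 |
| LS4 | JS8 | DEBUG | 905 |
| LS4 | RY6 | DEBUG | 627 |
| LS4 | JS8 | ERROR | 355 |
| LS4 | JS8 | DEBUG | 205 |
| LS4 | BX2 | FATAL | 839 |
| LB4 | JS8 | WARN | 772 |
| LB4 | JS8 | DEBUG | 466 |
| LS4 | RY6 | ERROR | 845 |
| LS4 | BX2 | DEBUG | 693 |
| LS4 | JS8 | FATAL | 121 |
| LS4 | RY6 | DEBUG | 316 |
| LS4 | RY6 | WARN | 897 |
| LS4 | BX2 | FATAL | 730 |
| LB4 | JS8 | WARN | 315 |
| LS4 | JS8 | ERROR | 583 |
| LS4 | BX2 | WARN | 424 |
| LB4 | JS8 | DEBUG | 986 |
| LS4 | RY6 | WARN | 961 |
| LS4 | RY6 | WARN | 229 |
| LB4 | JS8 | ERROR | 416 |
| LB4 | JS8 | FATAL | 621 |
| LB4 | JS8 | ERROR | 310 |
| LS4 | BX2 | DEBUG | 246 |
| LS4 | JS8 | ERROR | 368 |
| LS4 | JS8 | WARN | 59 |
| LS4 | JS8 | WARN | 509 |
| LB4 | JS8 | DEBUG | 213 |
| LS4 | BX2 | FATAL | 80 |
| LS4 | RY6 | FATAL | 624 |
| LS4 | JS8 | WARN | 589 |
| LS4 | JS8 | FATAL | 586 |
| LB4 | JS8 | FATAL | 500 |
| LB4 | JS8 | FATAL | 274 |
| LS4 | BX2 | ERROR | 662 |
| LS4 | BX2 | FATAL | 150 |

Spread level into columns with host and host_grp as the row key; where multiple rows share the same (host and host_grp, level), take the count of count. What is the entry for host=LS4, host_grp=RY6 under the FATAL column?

Rows with host=LS4, host_grp=RY6 and level=FATAL: count values are 204, 421, 18, 4, 624.
5 rows match — count = 5.

5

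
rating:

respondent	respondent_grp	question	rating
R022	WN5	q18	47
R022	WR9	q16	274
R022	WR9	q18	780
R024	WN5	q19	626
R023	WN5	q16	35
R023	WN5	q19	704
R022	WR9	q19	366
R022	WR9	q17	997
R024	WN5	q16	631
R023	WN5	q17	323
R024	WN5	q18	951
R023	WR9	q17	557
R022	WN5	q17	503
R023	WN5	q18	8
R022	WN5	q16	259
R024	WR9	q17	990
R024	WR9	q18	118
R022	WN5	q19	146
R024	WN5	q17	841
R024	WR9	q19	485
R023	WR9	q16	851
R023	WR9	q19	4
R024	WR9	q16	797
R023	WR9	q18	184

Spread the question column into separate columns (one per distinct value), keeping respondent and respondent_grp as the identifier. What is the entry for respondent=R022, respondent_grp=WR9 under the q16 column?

Wide layout: rows indexed by respondent and respondent_grp, columns are the 4 distinct question values (q18, q16, q19, q17).
Cell (respondent=R022, respondent_grp=WR9, question=q16) draws from the long row where respondent=R022, respondent_grp=WR9 and question=q16, which has rating=274.

274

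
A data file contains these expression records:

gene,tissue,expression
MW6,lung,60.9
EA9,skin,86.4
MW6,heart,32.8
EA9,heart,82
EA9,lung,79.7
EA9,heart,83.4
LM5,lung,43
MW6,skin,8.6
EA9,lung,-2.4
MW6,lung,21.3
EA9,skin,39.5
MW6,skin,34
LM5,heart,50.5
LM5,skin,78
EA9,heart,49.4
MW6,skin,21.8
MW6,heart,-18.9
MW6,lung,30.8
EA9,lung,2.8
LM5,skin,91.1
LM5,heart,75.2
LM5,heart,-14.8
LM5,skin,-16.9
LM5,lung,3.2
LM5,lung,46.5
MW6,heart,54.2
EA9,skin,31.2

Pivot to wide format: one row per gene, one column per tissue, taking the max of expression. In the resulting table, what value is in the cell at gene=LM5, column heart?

75.2

Rows with gene=LM5 and tissue=heart: expression values are 50.5, 75.2, -14.8.
max(50.5, 75.2, -14.8) = 75.2.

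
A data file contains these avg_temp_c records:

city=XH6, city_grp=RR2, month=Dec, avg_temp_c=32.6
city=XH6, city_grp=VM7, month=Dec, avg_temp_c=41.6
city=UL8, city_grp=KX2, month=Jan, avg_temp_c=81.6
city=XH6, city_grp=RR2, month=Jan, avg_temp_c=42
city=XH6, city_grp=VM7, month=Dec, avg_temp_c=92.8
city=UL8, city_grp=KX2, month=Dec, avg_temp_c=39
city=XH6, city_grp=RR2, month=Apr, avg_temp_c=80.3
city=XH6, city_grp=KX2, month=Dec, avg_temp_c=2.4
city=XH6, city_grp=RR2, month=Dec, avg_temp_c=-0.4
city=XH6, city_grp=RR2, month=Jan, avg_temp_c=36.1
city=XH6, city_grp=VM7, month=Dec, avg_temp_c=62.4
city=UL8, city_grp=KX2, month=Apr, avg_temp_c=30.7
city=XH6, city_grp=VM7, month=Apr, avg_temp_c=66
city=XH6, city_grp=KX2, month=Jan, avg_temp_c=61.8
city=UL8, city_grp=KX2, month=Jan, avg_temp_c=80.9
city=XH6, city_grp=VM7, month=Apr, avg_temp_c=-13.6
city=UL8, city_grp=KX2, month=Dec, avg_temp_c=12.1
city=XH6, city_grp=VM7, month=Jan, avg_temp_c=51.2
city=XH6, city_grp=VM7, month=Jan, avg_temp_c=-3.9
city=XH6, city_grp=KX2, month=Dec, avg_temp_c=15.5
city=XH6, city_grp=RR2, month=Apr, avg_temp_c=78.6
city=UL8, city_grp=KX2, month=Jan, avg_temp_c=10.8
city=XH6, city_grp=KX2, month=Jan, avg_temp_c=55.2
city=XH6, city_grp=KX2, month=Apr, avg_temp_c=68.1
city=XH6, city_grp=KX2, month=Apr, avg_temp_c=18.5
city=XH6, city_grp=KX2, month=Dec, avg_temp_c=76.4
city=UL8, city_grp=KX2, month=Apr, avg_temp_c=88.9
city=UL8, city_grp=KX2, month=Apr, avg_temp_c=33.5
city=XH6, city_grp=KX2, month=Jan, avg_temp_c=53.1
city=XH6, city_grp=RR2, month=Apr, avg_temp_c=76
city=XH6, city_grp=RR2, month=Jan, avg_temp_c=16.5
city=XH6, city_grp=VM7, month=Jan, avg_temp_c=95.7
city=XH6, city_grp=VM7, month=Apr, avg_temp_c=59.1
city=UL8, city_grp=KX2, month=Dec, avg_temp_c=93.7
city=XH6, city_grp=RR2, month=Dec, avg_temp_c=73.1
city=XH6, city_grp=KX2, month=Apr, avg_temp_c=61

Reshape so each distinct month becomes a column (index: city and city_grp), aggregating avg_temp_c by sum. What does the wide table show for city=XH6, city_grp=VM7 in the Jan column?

Rows with city=XH6, city_grp=VM7 and month=Jan: avg_temp_c values are 51.2, -3.9, 95.7.
51.2 + -3.9 + 95.7 = 143.

143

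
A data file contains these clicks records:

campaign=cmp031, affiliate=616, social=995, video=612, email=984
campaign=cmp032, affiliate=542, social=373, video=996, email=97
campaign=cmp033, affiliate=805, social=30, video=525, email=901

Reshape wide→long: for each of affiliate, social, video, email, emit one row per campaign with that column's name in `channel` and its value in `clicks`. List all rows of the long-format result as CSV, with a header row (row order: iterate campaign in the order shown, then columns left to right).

campaign,channel,clicks
cmp031,affiliate,616
cmp031,social,995
cmp031,video,612
cmp031,email,984
cmp032,affiliate,542
cmp032,social,373
cmp032,video,996
cmp032,email,97
cmp033,affiliate,805
cmp033,social,30
cmp033,video,525
cmp033,email,901

Each (campaign, column) pair becomes one row: 3 × 4 = 12 rows.
For example, (cmp031, affiliate) → clicks=616.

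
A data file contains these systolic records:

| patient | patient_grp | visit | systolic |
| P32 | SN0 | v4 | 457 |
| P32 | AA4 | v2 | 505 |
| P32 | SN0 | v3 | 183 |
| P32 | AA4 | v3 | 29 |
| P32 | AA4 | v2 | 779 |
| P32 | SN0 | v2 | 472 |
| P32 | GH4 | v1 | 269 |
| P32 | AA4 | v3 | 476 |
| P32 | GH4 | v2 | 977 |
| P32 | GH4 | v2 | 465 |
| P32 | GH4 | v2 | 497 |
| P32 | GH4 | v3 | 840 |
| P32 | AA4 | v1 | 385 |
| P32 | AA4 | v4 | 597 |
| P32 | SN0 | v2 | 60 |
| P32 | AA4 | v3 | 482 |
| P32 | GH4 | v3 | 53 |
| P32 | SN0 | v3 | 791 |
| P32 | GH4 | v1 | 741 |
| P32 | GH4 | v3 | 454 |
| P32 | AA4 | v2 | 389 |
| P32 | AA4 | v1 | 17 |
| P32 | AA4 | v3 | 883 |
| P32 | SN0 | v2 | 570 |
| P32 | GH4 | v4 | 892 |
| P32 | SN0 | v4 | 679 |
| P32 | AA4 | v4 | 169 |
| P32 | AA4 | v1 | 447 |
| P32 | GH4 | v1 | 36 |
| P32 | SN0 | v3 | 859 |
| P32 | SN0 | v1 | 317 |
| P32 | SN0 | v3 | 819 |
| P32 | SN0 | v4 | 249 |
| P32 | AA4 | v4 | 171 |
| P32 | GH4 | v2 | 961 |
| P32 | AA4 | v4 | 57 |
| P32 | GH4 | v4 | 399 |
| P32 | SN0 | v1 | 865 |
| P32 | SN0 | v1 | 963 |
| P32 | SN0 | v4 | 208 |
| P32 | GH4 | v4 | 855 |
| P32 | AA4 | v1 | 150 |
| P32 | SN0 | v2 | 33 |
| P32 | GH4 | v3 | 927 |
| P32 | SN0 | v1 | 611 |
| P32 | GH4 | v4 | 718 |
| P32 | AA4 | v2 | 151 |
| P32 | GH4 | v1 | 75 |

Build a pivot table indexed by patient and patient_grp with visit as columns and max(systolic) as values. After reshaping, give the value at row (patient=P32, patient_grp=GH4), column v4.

892

Rows with patient=P32, patient_grp=GH4 and visit=v4: systolic values are 892, 399, 855, 718.
max(892, 399, 855, 718) = 892.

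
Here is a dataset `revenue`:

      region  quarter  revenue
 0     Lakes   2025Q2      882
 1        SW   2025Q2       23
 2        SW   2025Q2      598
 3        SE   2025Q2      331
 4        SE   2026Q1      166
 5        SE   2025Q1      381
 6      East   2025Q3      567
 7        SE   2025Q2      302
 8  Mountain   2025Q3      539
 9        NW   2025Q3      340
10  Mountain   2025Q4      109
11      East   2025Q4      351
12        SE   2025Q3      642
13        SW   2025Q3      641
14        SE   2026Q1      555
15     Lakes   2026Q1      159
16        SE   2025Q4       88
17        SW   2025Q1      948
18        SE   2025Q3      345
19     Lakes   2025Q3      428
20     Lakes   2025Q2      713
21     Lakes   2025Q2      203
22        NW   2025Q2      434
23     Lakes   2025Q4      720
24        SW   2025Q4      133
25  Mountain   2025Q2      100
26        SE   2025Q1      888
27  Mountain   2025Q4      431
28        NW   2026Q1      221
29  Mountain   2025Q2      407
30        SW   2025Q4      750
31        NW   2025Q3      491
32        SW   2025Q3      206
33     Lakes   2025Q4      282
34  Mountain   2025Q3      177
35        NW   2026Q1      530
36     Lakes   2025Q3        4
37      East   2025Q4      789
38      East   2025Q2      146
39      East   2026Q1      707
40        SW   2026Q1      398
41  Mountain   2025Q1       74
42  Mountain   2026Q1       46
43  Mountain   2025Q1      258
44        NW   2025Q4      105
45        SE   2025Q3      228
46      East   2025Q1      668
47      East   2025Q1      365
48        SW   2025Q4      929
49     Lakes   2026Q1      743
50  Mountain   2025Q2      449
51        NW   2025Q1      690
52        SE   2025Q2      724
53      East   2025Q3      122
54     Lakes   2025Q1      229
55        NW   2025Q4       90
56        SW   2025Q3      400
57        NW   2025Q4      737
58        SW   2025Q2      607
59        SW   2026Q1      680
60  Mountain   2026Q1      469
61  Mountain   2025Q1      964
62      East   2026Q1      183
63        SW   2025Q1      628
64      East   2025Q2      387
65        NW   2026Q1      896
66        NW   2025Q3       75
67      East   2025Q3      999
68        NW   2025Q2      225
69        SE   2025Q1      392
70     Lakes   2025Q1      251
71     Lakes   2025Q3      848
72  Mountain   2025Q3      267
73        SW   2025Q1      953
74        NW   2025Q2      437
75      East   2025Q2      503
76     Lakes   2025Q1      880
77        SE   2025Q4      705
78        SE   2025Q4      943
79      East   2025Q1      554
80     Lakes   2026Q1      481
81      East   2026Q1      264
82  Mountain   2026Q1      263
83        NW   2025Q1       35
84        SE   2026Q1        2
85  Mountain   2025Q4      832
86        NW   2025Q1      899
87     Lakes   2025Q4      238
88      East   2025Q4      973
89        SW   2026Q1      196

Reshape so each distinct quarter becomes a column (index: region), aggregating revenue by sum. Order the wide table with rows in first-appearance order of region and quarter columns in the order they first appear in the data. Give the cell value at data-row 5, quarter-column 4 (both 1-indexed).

983

With rows in first-appearance order of region, row 5 is region=Mountain. quarter columns in first-appearance order: 2025Q2, 2026Q1, 2025Q1, 2025Q3, 2025Q4; column 4 is 2025Q3.
Long rows with region=Mountain, quarter=2025Q3: 539 + 177 + 267 = 983.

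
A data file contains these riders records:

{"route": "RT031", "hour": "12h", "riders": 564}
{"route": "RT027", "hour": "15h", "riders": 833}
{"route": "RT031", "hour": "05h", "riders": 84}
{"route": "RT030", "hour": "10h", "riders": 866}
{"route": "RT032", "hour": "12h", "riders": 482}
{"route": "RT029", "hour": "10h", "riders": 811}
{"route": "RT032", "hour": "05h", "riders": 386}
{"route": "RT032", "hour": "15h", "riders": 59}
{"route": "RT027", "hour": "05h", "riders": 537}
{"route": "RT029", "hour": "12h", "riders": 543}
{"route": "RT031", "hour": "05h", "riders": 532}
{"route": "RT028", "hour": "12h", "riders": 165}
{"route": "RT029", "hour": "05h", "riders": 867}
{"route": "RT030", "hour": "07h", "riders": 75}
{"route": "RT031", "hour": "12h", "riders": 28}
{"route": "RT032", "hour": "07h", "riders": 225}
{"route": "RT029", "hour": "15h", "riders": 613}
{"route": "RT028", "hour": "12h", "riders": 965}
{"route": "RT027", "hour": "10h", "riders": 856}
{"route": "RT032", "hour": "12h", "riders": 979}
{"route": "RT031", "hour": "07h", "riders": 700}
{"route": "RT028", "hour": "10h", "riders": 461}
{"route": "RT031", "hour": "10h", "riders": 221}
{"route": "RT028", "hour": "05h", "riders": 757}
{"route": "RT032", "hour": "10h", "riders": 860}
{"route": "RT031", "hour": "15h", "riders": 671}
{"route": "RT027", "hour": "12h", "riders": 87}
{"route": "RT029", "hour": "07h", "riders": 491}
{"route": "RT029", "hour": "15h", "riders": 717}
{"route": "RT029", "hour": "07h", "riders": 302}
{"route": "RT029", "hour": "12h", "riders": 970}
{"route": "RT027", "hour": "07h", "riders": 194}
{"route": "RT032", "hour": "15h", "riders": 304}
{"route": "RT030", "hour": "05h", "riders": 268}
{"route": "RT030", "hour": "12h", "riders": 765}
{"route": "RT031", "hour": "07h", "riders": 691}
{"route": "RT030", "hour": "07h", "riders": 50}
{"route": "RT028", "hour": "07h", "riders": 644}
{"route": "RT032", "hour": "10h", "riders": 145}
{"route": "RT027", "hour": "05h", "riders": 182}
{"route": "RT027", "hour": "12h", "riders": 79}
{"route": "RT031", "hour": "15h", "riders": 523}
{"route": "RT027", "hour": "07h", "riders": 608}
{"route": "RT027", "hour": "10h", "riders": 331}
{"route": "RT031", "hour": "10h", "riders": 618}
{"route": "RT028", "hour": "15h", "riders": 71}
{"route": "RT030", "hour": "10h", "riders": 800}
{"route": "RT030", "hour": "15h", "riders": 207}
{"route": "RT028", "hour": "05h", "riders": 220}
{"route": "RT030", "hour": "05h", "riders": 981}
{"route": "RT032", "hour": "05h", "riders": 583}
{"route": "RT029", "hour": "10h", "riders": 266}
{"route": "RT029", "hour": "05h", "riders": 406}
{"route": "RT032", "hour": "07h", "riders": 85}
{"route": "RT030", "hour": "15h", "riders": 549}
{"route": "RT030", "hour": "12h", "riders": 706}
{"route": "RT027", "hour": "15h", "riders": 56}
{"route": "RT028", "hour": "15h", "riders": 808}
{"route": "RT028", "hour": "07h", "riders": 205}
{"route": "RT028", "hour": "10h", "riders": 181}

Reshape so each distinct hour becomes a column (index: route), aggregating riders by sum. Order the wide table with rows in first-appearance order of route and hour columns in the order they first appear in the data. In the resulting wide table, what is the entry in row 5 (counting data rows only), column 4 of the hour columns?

1077

With rows in first-appearance order of route, row 5 is route=RT029. hour columns in first-appearance order: 12h, 15h, 05h, 10h, 07h; column 4 is 10h.
Long rows with route=RT029, hour=10h: 811 + 266 = 1077.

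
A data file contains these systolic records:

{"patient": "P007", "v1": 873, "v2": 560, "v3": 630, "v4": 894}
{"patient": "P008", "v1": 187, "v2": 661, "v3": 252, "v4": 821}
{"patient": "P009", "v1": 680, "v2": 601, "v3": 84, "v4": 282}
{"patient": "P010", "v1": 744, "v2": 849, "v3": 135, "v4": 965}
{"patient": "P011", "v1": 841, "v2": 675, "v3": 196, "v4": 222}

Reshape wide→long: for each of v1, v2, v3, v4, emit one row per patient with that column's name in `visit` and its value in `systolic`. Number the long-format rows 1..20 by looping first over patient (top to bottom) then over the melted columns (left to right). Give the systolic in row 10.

20 rows total (5 × 4). Row 10: index ⌊(10-1)/4⌋ = 2 into patient → P009; (10-1) mod 4 = 1 into the melted columns → v2.
So row 10 is (P009, v2, 601); systolic = 601.

601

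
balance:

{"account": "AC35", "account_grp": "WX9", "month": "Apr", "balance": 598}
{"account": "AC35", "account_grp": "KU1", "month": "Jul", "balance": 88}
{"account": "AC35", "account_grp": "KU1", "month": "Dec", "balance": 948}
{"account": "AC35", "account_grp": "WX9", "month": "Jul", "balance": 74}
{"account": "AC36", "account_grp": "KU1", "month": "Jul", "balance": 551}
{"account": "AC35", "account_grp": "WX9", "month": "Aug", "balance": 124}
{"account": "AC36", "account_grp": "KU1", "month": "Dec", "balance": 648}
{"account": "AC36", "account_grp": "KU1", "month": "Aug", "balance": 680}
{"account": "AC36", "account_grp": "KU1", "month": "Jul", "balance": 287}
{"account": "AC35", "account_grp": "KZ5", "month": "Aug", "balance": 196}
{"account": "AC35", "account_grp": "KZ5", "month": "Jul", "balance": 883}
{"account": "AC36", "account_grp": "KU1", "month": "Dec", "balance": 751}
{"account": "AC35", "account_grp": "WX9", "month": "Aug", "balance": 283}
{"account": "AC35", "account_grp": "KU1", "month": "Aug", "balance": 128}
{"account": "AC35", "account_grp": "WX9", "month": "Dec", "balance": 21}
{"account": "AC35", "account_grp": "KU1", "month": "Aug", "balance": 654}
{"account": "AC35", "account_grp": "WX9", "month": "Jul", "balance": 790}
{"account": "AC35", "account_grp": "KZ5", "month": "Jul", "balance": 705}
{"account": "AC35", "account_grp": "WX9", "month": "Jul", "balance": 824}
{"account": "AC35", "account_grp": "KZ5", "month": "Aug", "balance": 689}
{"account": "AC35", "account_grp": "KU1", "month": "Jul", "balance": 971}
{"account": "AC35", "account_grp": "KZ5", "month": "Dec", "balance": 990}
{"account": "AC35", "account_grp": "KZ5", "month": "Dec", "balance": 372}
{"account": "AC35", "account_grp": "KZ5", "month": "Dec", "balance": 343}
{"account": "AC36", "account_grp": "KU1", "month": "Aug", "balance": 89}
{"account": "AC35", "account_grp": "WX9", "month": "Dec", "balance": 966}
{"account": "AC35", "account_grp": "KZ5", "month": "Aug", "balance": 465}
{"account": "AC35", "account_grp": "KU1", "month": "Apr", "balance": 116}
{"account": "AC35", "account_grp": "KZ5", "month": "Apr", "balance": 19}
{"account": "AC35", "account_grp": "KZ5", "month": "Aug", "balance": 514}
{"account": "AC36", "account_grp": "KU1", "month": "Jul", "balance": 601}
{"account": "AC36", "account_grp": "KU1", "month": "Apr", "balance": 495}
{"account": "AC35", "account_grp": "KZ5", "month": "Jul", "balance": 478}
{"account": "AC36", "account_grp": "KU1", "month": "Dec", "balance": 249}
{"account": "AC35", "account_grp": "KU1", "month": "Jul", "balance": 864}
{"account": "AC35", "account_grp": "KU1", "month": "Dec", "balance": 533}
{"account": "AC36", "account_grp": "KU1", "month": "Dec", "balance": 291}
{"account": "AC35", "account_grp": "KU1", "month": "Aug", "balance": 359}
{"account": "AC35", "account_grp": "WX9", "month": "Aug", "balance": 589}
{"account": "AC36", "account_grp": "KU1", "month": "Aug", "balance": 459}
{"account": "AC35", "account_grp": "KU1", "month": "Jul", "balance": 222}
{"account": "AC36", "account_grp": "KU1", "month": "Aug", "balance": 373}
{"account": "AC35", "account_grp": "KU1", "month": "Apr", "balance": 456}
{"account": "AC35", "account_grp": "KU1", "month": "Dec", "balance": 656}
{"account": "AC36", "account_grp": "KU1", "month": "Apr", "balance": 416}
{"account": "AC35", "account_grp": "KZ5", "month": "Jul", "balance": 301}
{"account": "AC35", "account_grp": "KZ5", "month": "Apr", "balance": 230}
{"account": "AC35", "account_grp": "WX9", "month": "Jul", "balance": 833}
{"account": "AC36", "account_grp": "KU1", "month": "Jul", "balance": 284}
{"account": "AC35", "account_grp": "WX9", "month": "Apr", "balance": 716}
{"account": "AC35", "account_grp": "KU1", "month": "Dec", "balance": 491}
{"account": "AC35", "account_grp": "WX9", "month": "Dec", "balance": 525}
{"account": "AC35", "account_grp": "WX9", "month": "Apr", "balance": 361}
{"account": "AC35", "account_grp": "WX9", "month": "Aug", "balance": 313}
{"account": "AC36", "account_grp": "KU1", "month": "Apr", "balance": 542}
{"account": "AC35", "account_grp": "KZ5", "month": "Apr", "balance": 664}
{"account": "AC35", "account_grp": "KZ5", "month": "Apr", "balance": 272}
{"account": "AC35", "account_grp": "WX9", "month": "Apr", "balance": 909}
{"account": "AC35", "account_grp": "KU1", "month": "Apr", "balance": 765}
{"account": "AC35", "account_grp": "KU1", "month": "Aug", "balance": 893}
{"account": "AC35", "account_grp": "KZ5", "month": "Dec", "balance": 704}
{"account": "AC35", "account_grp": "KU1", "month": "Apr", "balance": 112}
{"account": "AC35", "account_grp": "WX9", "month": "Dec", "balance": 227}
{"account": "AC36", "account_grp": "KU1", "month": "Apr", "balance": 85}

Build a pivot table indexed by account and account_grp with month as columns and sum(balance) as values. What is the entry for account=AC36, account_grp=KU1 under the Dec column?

Rows with account=AC36, account_grp=KU1 and month=Dec: balance values are 648, 751, 249, 291.
648 + 751 + 249 + 291 = 1939.

1939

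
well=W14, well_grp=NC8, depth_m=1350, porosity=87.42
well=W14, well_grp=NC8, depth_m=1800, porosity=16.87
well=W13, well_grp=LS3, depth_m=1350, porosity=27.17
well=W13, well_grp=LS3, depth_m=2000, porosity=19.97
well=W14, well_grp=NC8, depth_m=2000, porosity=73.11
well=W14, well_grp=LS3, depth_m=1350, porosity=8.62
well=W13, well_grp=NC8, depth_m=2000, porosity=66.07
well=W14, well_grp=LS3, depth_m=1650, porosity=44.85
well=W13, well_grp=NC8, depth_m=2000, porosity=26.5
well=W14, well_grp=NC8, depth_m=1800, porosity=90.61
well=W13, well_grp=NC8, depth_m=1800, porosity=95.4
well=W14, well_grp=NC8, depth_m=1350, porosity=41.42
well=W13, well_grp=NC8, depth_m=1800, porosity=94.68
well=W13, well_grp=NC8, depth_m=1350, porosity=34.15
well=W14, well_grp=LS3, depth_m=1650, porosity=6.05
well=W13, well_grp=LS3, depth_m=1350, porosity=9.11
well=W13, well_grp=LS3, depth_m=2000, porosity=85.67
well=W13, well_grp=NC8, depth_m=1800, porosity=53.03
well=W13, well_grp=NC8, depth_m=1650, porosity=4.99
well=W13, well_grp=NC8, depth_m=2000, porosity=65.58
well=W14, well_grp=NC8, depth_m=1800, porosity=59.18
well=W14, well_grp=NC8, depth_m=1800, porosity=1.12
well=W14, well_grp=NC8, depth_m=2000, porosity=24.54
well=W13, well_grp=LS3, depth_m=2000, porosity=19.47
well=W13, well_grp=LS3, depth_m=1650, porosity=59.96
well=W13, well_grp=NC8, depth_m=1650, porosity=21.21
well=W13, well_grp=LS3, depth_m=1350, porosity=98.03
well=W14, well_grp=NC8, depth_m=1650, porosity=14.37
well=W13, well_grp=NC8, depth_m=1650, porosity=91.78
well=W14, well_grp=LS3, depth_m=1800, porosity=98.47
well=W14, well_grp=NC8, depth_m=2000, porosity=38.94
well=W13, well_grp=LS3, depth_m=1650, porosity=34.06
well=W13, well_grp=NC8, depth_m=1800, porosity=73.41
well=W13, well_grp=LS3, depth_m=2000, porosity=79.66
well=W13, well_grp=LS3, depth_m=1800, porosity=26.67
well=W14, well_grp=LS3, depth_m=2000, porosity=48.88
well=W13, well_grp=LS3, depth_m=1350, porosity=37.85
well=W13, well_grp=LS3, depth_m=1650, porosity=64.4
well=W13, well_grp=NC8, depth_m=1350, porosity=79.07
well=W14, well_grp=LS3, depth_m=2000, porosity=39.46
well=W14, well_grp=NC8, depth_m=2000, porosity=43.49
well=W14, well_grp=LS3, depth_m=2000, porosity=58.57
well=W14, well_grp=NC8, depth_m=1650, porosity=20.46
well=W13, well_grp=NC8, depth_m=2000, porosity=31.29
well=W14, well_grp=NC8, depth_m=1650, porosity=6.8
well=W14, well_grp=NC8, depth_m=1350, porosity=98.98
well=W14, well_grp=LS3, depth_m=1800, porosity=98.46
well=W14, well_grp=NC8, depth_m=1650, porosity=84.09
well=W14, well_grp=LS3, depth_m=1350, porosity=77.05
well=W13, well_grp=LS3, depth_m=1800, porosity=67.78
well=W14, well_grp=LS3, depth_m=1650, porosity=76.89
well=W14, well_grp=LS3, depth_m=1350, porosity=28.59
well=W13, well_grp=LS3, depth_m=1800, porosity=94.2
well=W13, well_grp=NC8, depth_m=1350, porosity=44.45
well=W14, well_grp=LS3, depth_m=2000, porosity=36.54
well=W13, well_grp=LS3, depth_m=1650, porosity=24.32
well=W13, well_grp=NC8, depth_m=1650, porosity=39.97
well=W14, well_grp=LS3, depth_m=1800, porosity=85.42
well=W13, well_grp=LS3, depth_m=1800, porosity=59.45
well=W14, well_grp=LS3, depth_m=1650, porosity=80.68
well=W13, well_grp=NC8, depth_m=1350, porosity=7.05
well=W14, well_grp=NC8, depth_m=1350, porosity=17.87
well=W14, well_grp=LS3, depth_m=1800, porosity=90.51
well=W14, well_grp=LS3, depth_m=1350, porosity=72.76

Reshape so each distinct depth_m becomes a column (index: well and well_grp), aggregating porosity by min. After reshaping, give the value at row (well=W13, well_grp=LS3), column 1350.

Rows with well=W13, well_grp=LS3 and depth_m=1350: porosity values are 27.17, 9.11, 98.03, 37.85.
min(27.17, 9.11, 98.03, 37.85) = 9.11.

9.11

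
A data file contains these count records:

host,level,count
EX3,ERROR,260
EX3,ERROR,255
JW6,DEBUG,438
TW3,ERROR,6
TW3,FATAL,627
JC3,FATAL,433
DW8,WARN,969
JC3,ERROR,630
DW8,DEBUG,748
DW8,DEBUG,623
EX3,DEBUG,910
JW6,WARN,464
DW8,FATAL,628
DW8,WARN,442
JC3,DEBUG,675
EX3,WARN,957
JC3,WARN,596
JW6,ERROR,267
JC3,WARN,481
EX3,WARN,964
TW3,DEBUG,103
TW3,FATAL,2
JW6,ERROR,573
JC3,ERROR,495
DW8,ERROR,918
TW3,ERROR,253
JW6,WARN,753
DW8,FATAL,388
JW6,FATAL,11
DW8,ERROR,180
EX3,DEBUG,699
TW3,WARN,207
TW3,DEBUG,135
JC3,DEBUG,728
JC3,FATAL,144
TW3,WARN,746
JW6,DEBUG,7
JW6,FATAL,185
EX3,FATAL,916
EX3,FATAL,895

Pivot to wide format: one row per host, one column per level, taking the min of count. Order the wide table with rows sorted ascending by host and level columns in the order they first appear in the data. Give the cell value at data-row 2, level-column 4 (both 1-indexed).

With rows sorted ascending by host, row 2 is host=EX3. level columns in first-appearance order: ERROR, DEBUG, FATAL, WARN; column 4 is WARN.
Long rows with host=EX3, level=WARN: min(957, 964) = 957.

957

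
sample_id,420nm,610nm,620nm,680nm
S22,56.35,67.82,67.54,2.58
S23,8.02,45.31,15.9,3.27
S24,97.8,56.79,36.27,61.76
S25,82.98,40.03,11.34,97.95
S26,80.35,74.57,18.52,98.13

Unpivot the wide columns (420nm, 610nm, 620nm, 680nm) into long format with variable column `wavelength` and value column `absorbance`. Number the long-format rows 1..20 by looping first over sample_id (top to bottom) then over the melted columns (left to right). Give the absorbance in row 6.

45.31

20 rows total (5 × 4). Row 6: index ⌊(6-1)/4⌋ = 1 into sample_id → S23; (6-1) mod 4 = 1 into the melted columns → 610nm.
So row 6 is (S23, 610nm, 45.31); absorbance = 45.31.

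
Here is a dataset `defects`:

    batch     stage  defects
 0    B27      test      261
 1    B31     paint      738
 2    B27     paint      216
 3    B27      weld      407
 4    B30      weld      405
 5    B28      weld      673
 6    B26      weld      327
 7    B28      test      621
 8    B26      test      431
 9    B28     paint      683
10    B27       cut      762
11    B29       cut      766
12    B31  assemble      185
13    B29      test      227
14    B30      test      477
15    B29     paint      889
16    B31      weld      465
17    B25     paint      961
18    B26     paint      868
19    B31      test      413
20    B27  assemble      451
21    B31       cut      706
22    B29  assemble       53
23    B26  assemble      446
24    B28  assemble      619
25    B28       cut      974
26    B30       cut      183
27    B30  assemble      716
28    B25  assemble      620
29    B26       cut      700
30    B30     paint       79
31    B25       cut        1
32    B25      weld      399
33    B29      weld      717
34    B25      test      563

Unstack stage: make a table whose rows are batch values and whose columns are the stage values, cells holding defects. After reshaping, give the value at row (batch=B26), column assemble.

Wide layout: rows indexed by batch, columns are the 5 distinct stage values (test, paint, weld, cut, assemble).
Cell (batch=B26, stage=assemble) draws from the long row where batch=B26 and stage=assemble, which has defects=446.

446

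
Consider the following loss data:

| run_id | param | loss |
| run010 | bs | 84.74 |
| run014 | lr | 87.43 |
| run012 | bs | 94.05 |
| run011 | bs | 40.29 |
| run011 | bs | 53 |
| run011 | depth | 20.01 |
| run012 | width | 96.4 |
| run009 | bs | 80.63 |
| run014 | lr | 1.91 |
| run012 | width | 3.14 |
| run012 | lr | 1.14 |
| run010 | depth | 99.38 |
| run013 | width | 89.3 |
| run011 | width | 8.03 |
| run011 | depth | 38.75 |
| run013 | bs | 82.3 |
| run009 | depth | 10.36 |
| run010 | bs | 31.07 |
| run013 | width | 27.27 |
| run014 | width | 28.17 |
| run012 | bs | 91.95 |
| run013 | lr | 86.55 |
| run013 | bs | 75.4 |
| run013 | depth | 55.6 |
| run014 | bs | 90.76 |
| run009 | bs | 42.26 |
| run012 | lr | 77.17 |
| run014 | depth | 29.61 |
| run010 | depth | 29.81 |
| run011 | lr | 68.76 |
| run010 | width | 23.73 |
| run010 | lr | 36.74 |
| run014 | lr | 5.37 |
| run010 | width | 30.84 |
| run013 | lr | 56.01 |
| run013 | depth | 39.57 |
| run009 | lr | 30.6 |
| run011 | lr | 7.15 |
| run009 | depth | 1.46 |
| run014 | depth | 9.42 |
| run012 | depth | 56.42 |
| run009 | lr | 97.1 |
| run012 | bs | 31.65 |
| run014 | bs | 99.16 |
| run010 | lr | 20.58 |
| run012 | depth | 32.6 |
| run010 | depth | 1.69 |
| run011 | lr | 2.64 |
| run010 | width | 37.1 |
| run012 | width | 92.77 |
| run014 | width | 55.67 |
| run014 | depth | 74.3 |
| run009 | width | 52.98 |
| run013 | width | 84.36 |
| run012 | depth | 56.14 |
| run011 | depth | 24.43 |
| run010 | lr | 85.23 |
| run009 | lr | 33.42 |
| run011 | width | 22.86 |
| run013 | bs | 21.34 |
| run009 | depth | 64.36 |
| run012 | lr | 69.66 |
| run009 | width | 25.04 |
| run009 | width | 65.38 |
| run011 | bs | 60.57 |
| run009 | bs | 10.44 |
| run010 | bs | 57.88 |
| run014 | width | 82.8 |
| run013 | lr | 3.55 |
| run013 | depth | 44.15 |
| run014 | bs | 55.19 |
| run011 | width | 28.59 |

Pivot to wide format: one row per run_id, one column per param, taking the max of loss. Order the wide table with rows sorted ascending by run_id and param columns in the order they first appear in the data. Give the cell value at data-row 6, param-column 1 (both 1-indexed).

With rows sorted ascending by run_id, row 6 is run_id=run014. param columns in first-appearance order: bs, lr, depth, width; column 1 is bs.
Long rows with run_id=run014, param=bs: max(90.76, 99.16, 55.19) = 99.16.

99.16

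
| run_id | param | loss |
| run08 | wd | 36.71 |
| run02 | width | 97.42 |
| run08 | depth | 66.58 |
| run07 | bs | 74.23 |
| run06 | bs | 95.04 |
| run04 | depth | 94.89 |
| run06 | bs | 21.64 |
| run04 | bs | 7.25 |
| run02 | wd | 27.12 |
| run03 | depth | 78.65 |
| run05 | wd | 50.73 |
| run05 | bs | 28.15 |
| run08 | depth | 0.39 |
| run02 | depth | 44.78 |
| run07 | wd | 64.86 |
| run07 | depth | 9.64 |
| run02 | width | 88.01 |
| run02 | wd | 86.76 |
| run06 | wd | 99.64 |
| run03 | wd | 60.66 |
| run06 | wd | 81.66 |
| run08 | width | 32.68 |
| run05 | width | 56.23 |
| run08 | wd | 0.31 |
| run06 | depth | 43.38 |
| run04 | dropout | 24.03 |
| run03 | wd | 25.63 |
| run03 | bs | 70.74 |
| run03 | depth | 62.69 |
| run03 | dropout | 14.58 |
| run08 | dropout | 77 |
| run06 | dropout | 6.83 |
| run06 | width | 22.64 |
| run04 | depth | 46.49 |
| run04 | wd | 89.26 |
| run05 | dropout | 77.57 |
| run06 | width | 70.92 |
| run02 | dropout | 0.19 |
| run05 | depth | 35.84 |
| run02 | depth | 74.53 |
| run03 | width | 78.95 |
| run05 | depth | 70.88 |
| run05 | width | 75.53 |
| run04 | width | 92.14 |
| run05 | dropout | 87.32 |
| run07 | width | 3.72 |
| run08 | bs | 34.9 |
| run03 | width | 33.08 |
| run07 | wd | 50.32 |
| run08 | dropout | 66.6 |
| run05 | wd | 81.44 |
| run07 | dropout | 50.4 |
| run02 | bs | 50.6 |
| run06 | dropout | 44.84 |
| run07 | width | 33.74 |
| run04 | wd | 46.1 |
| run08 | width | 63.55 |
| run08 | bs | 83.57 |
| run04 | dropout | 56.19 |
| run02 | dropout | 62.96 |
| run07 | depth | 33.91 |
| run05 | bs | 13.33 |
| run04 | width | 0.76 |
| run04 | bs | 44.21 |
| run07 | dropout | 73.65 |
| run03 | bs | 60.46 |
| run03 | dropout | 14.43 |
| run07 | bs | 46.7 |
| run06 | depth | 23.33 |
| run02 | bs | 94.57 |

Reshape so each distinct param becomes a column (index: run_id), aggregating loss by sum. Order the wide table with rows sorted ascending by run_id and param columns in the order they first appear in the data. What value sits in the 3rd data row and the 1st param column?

135.36

With rows sorted ascending by run_id, row 3 is run_id=run04. param columns in first-appearance order: wd, width, depth, bs, dropout; column 1 is wd.
Long rows with run_id=run04, param=wd: 89.26 + 46.1 = 135.36.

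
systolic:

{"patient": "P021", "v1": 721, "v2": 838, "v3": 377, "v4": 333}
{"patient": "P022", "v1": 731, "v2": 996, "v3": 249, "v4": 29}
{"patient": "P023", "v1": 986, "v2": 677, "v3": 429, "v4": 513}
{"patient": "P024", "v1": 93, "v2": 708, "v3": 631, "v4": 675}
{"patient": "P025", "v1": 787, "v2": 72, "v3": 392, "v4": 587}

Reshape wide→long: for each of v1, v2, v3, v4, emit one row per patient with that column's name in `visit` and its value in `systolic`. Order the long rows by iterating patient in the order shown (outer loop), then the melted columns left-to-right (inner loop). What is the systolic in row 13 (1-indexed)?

20 rows total (5 × 4). Row 13: index ⌊(13-1)/4⌋ = 3 into patient → P024; (13-1) mod 4 = 0 into the melted columns → v1.
So row 13 is (P024, v1, 93); systolic = 93.

93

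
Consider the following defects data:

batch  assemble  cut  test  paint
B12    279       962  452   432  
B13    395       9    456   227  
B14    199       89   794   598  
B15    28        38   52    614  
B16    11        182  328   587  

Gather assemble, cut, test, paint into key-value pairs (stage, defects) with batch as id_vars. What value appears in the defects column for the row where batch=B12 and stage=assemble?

Unpivoting turns each (batch, wide-column) pair into one long row.
The wide cell at row B12, column assemble holds 279, so the long row (B12, assemble) has defects=279.

279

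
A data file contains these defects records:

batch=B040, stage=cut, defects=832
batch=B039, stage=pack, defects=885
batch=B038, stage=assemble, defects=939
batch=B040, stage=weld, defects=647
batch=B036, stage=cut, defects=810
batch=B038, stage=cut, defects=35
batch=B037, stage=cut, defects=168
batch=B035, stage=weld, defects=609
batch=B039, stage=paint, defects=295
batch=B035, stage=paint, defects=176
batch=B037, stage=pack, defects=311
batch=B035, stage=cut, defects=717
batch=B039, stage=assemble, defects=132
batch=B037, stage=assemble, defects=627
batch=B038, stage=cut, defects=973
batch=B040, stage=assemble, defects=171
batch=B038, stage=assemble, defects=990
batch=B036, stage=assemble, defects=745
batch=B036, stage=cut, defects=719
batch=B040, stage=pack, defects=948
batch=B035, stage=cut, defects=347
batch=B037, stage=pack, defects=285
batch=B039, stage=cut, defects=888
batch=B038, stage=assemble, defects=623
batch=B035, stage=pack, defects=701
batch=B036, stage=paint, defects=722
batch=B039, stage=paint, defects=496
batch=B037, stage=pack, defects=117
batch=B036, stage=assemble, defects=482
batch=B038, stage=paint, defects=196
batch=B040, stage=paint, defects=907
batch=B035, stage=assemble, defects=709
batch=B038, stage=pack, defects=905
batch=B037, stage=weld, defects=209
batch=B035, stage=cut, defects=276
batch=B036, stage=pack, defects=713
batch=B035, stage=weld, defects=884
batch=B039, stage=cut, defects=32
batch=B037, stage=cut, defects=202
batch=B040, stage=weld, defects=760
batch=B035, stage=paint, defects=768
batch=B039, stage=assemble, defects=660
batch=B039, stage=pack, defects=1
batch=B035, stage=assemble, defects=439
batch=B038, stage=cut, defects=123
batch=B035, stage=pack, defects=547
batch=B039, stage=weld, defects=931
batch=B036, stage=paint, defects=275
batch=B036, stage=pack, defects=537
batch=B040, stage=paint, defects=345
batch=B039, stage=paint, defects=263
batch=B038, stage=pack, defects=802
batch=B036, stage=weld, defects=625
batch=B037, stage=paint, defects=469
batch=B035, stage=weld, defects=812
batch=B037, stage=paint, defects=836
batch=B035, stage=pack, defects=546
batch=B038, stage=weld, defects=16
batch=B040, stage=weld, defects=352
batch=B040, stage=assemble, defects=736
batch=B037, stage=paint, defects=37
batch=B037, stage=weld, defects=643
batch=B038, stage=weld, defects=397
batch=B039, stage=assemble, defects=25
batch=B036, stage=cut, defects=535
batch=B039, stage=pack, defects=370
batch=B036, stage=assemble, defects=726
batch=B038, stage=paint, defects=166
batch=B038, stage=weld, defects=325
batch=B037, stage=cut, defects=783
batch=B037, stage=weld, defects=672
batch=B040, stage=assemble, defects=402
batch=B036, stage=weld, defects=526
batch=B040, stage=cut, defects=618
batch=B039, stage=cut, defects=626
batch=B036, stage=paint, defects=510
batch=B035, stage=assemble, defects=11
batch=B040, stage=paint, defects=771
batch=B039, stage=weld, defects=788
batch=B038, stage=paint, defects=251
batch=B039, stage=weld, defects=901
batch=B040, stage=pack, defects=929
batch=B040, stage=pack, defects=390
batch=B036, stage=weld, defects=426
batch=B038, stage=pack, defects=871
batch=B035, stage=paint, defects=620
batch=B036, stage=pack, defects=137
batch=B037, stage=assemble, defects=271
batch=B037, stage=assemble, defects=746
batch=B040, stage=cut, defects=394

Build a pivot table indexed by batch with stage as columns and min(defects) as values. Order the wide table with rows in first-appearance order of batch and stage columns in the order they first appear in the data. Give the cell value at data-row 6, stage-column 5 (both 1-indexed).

176

With rows in first-appearance order of batch, row 6 is batch=B035. stage columns in first-appearance order: cut, pack, assemble, weld, paint; column 5 is paint.
Long rows with batch=B035, stage=paint: min(176, 768, 620) = 176.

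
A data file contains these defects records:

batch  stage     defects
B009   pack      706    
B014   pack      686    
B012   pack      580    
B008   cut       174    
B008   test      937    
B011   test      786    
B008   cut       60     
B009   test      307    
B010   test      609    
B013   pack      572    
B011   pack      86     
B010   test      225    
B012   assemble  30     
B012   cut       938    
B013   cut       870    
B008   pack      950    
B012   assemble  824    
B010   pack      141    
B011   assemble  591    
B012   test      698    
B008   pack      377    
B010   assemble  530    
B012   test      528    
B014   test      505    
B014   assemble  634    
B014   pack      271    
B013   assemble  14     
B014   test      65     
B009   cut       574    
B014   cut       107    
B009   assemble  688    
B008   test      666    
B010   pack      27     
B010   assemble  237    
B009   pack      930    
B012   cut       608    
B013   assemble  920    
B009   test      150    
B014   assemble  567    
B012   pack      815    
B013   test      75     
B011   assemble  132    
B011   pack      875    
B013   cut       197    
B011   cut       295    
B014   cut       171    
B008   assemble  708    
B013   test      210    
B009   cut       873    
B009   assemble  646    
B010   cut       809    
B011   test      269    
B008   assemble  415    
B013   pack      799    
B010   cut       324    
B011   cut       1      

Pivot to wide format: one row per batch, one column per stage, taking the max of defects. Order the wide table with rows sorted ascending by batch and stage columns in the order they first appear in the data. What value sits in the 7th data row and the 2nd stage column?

With rows sorted ascending by batch, row 7 is batch=B014. stage columns in first-appearance order: pack, cut, test, assemble; column 2 is cut.
Long rows with batch=B014, stage=cut: max(107, 171) = 171.

171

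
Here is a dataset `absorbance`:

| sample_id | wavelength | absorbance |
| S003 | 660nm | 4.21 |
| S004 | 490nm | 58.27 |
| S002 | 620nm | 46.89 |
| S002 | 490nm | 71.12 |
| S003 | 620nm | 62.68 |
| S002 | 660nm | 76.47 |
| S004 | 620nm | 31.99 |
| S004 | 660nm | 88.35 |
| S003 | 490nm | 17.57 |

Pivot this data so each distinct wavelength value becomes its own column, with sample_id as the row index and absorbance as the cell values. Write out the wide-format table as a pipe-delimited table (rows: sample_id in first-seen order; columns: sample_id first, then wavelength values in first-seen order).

Columns: sample_id plus the 3 distinct wavelength values (660nm, 490nm, 620nm).
For example, row S003 column 660nm takes absorbance=4.21 from the long row (S003, 660nm).

| sample_id | 660nm | 490nm | 620nm |
| S003 | 4.21 | 17.57 | 62.68 |
| S004 | 88.35 | 58.27 | 31.99 |
| S002 | 76.47 | 71.12 | 46.89 |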